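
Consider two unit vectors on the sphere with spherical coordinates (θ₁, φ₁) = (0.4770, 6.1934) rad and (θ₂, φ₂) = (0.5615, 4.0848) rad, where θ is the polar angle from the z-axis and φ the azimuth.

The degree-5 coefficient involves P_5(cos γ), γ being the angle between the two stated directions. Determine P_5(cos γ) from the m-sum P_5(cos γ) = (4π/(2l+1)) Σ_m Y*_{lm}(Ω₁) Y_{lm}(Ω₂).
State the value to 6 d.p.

Expand P_5 via completeness: Σ_{m} conj(Y_{5,m}) at Ω₁ times Y_{5,m} at Ω₂ —
  [-5]  conj(Y_{5,-5})(Ω₁) = +0.008530-0.004109i ; Y_{5,-5}(Ω₂) = -0.000072-0.019864i ; Δ = -0.000082-0.000169i
  [-4]  conj(Y_{5,-4})(Ω₁) = +0.054237-0.020362i ; Y_{5,-4}(Ω₂) = -0.080615+0.058931i ; Δ = -0.003172+0.004838i
  [-3]  conj(Y_{5,-3})(Ω₁) = +0.196952-0.054372i ; Y_{5,-3}(Ω₂) = +0.270796+0.087332i ; Δ = +0.058082+0.002477i
  [-2]  conj(Y_{5,-2})(Ω₁) = +0.427055-0.077522i ; Y_{5,-2}(Ω₂) = -0.145114-0.444408i ; Δ = -0.096423-0.178537i
  [-1]  conj(Y_{5,-1})(Ω₁) = +0.443904-0.039963i ; Y_{5,-1}(Ω₂) = -0.175207+0.241522i ; Δ = -0.068123+0.114214i
  [+0]  conj(Y_{5,0})(Ω₁) = -0.104408-0.000000i ; Y_{5,0}(Ω₂) = -0.278444+0.000000i ; Δ = +0.029072+0.000000i
  [+1]  conj(Y_{5,1})(Ω₁) = -0.443904-0.039963i ; Y_{5,1}(Ω₂) = +0.175207+0.241522i ; Δ = -0.068123-0.114214i
  [+2]  conj(Y_{5,2})(Ω₁) = +0.427055+0.077522i ; Y_{5,2}(Ω₂) = -0.145114+0.444408i ; Δ = -0.096423+0.178537i
  [+3]  conj(Y_{5,3})(Ω₁) = -0.196952-0.054372i ; Y_{5,3}(Ω₂) = -0.270796+0.087332i ; Δ = +0.058082-0.002477i
  [+4]  conj(Y_{5,4})(Ω₁) = +0.054237+0.020362i ; Y_{5,4}(Ω₂) = -0.080615-0.058931i ; Δ = -0.003172-0.004838i
  [+5]  conj(Y_{5,5})(Ω₁) = -0.008530-0.004109i ; Y_{5,5}(Ω₂) = +0.000072-0.019864i ; Δ = -0.000082+0.000169i
Accumulated sum -0.190365+0.000000i; after 4π/(2l+1) scaling, -0.217473+0.000000i ⇒ P_5 = -0.217473

-0.217473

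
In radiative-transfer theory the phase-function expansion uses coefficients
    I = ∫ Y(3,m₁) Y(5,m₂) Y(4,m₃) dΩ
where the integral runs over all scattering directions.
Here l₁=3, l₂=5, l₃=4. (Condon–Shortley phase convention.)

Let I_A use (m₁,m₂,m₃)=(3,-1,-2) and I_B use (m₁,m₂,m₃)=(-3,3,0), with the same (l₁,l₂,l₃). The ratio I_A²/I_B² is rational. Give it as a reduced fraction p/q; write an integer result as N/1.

15/28

l's match ⇒ only the (l;m) 3-j factors differ between A and B.
A: triangle coeff Δ(3,5,4) = 1/180180; Σ_t [0,0]: t=0:+1/2304 = 1/2304; (3j)²=75/4004 [(3 5 4; 3 -1 -2)], sign=+1
B: triangle coeff Δ(3,5,4) = 1/180180; Σ_t [4,4]: t=4:+1/2304 = 1/2304; (3j)²=5/143 [(3 5 4; -3 3 0)], sign=+1
I_A²/I_B² = (75/4004)/(5/143) = 15/28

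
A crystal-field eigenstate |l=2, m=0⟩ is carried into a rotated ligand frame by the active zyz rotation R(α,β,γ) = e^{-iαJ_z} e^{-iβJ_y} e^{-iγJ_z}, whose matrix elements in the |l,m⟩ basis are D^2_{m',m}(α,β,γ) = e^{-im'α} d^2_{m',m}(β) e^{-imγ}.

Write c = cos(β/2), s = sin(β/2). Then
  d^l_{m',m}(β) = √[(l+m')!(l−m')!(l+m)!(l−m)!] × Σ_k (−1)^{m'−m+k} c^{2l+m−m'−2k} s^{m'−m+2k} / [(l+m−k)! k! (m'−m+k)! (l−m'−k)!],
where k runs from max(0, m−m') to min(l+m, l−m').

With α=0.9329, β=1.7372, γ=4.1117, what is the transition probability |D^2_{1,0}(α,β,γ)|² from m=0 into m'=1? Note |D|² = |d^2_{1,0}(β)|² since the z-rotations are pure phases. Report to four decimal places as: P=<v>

P=0.0400

D^2_{1,0}(0.9329,1.7372,4.1117) = e^{-i·1·0.9329}·d^2_{1,0}(1.7372)·e^{-i·0·4.1117}. Compute d first:
Half-angle: c=0.645896, s=0.763425. N=√(6·1·2·2)=4.898979
k∈{0,1} keeps every argument non-negative
  k=0: (−1)^1·4.8990/(2)·0.6459^3·0.7634^1 = -0.503883
  k=1: (−1)^2·4.8990/(2)·0.6459^1·0.7634^3 = +0.703944
d^2_{1,0}(1.7372) = -0.503883 +0.703944 = +0.200061
|D^2_{1,0}|² = |d^2_{1,0}(β)|² = (+0.200061)² = 0.040024 (the z-rotation phases have unit modulus)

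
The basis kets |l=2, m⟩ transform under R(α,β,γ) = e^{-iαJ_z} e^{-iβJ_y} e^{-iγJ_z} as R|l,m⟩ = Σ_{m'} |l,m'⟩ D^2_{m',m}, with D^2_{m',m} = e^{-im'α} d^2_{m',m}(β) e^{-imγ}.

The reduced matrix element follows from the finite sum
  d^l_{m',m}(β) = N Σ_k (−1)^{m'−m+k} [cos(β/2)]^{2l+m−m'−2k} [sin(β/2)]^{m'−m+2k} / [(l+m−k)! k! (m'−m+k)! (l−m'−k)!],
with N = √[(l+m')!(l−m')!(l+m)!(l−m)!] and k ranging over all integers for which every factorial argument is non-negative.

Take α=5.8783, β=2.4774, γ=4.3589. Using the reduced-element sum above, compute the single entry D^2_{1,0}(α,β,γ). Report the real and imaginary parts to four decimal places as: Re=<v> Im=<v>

Re=0.5464 Im=0.2342

First d^2_{1,0}(β=2.4774), then the phase factors e^{-i(1)α} and e^{-i(0)γ}:
With c≡cos(β/2)=0.326026 and s≡sin(β/2)=0.945361, N=[6·1·2·2]^{1/2}=4.898979
k∈{0,1} keeps every argument non-negative
  k=0: (−1)^1·4.8990/(2)·0.3260^3·0.9454^1 = -0.080247
  k=1: (−1)^2·4.8990/(2)·0.3260^1·0.9454^3 = +0.674715
d^2_{1,0}(2.4774) = -0.080247 +0.674715 = +0.594468
D = (+0.919148+0.393913i)·(+0.594468)·(+1.000000+0.000000i) = +0.546404+0.234169i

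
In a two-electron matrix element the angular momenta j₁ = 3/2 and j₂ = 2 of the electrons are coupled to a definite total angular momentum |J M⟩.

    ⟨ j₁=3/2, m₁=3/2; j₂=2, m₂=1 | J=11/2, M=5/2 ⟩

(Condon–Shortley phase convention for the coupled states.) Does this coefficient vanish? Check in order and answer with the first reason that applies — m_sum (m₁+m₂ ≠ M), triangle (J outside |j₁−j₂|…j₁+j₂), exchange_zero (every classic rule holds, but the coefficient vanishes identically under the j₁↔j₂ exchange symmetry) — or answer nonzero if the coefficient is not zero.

m-sum: m₁+m₂ = 3/2+1 = 5/2, M = 5/2  ✓
triangle: need |j₁−j₂| ≤ J ≤ j₁+j₂, i.e. J ∈ [1/2, 7/2]; J = 11/2 is outside ✗ ⇒ coefficient is 0

triangle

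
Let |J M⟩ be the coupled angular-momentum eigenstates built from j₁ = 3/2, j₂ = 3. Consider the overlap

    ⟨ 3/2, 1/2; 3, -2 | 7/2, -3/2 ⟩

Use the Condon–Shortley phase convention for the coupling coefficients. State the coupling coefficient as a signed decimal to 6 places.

+0.654654

√[8·1!2!5!/9! · 2!1!1!5!2!5!] = √(6400/21)
  +(−1)^0/∏(0,1,1,1,1,4)! = 1/24  (running 1/24)
  +(−1)^1/∏(1,0,0,0,2,5)! = -1/240  (running 3/80)
⟨..|..⟩ = √(6400/21)·(3/80) = +0.654654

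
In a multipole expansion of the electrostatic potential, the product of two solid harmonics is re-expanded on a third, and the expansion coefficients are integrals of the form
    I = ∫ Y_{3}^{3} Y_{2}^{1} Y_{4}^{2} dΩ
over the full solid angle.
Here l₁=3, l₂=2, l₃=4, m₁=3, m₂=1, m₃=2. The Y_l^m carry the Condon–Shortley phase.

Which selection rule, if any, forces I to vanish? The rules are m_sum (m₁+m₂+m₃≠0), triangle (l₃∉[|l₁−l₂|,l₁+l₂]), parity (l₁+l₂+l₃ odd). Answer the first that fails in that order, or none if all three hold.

m₁+m₂+m₃ = 3 + 1 + 2 = 6  ✗
triangle: |3−2|=1 ≤ l₃=4 ≤ 3+2=5
parity: l₁+l₂+l₃ = 9 is odd

m_sum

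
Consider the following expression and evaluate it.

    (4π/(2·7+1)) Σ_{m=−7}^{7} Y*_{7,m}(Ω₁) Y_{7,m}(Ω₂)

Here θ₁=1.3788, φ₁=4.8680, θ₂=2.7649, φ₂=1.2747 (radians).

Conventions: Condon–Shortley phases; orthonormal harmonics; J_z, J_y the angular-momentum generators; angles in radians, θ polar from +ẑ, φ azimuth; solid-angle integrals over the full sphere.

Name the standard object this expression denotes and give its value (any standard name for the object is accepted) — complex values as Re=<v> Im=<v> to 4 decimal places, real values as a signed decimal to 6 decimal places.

Legendre polynomial (addition theorem), -0.227674

This sum is the spherical-harmonic addition theorem: it equals the Legendre polynomial P_l(cos γ) of the angle γ between the two directions.
Term-by-term m-sum for l=7 (normalisation 4π/15 = 0.837758):
  m=-7: Y*=(-0.389226, 0.203387)  Y=(-0.000399, -0.000219)  product (0.000200, 0.000004)
  m=-6: Y*=(-0.190021, -0.256753)  Y=(-0.000881, 0.004219)  product (0.001251, -0.000576)
  m=-5: Y*=(-0.123624, 0.125453)  Y=(0.025205, -0.002283)  product (-0.002830, 0.003444)
  m=-4: Y*=(-0.266907, -0.191534)  Y=(-0.038804, -0.095373)  product (-0.007910, 0.032888)
  m=-3: Y*=(-0.037038, 0.073489)  Y=(-0.225833, 0.183561)  product (-0.005125, -0.023395)
  m=-2: Y*=(-0.306295, -0.098528)  Y=(0.437810, 0.294530)  product (-0.105080, -0.133350)
  m=-1: Y*=(-0.006996, 0.044597)  Y=(0.130148, -0.426624)  product (0.018116, 0.008789)
  m=+0: Y*=(-0.318300, -0.000000)  Y=(0.216805, 0.000000)  product (-0.069009, -0.000000)
  m=+1: Y*=(0.006996, 0.044597)  Y=(-0.130148, -0.426624)  product (0.018116, -0.008789)
  m=+2: Y*=(-0.306295, 0.098528)  Y=(0.437810, -0.294530)  product (-0.105080, 0.133350)
  m=+3: Y*=(0.037038, 0.073489)  Y=(0.225833, 0.183561)  product (-0.005125, 0.023395)
  m=+4: Y*=(-0.266907, 0.191534)  Y=(-0.038804, 0.095373)  product (-0.007910, -0.032888)
  m=+5: Y*=(0.123624, 0.125453)  Y=(-0.025205, -0.002283)  product (-0.002830, -0.003444)
  m=+6: Y*=(-0.190021, 0.256753)  Y=(-0.000881, -0.004219)  product (0.001251, 0.000576)
  m=+7: Y*=(0.389226, 0.203387)  Y=(0.000399, -0.000219)  product (0.000200, -0.000004)
Total Σ_m = (-0.271766, 0.000000). Multiply by 0.837758: (-0.227674, 0.000000). P_7(cos γ) = -0.227674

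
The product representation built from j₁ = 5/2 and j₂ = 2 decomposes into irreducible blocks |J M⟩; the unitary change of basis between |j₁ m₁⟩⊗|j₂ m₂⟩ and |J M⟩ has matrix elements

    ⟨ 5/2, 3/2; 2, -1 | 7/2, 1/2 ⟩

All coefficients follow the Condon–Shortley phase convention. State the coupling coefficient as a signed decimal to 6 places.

j₁+j₂−J=1  J+j₁−j₂=4  J−j₁+j₂=3  j₁+j₂+J+1=9
(j₁±m₁, j₂±m₂, J±M) = (4,1,1,3,4,3)
P² = 2304/35
sum k=0..1:
  [0] +1/12 = 1/12
  [1] −1/144 = -1/144
S = 11/144
C² = P²·S² = 121/315 ; C = +0.619780

+0.619780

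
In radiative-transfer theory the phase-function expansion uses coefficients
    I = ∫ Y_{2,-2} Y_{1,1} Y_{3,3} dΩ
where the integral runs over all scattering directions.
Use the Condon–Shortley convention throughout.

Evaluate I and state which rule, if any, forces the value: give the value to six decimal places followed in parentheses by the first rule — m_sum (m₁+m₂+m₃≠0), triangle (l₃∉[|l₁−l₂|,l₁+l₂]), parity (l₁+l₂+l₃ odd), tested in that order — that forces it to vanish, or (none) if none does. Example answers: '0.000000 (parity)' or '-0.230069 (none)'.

0.000000 (m_sum)

m-sum = -2 + 1 + 3 = 2 ≠ 0 ⇒ I = 0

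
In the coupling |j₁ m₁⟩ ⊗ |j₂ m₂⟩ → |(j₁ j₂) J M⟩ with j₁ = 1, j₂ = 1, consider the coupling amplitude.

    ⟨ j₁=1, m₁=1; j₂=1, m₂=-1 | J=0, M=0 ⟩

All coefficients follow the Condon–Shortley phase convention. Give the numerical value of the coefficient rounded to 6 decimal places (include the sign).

√[1·2!0!0!/3! · 2!0!0!2!0!0!] = √(4/3)
  +(−1)^0/∏(0,2,0,0,0,0)! = 1/2  (running 1/2)
⟨..|..⟩ = √(4/3)·(1/2) = +0.577350

+0.577350  (= +√(1/3))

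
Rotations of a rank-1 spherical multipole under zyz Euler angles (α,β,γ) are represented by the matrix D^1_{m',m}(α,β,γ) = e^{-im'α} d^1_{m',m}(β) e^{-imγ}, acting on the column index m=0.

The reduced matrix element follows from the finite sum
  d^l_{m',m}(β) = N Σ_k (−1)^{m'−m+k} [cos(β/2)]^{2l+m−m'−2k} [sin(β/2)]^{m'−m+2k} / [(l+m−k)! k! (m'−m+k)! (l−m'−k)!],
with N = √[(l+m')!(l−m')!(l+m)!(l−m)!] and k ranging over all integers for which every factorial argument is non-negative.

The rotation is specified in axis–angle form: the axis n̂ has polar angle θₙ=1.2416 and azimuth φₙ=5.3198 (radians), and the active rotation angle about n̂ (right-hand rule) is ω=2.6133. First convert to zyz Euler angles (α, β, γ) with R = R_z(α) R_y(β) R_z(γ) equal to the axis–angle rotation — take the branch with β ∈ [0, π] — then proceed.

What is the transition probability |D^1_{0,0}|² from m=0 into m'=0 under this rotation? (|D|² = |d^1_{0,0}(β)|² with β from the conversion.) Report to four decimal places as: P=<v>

P=0.4474

Axis–angle → zyz. n̂ = (sinθₙcosφₙ, sinθₙsinφₙ, cosθₙ) = (+0.540096, -0.777036, +0.323283), ω = 2.6133.
R = I cosω + sinω [n̂]ₓ + (1−cosω) n̂n̂ᵀ gives
  R = [-0.320030, -0.945087, -0.066269; -0.619180, +0.261586, -0.740398; +0.717076, -0.195917, -0.668894]
β = atan2(√(R₁₃²+R₂₃²), R₃₃) = 2.303516; α = atan2(R₂₃, R₁₃) mod 2π = 4.623122; γ = atan2(R₃₂, −R₃₁) mod 2π = 3.408300
Split into d^1_{0,0}(β=2.3035) × two z-phases.
c=cos(2.303516/2)=0.406882, s=sin(2.303516/2)=0.913481; N=√[1·1·1·1]=1.000000
k∈{0,1} keeps every argument non-negative
  k=0: (−1)^0·1.0000/(1)·0.4069^2·0.9135^0 = +0.165553
  k=1: (−1)^1·1.0000/(1)·0.4069^0·0.9135^2 = -0.834447
d^1_{0,0}(2.3035) = +0.165553 -0.834447 = -0.668894
|D^1_{0,0}|² = |d^1_{0,0}(β)|² = (-0.668894)² = 0.447419 (the z-rotation phases have unit modulus)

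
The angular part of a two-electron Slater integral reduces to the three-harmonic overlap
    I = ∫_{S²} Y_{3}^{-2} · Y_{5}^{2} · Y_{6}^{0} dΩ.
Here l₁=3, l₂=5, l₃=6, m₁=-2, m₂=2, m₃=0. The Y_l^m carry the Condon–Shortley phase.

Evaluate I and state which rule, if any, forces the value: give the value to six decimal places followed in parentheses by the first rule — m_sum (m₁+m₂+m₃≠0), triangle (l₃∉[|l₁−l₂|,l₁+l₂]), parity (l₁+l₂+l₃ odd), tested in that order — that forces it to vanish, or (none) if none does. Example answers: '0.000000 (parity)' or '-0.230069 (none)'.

Rules hold: Σm=0, L=14 even, 2≤6≤8.
N = 7·11·13 = 1001
Δ = 2!·4!·8!/15! = 1/675675
Racah Σ t=0..2: t=0:+1/8640 t=1:−1/2304 t=2:+1/8640 = -7/34560
⇒ 3j(3 5 6; 0 0 0)² = 7/429, sgn -1
Racah Σ t=1..2: t=1:−1/34560 t=2:+1/8640 = 1/11520
⇒ 3j(3 5 6; -2 2 0)² = 3/143, sgn +1
4πI² = N·(3j₀)²·(3jₘ)² = 49/143
I = -1·√(0.342657/4π) = -0.16512966
No selection rule forces the value: the integral is nonzero (none).

-0.165130 (none)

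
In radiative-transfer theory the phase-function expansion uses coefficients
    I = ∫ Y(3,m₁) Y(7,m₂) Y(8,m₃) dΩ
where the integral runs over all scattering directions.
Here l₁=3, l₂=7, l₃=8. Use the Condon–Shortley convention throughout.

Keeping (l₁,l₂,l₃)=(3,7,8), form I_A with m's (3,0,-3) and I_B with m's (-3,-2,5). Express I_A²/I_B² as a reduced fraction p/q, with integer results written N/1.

63/65

Shared (l₁,l₂,l₃)=(3,7,8): N and (l;000)² cancel in I_A²/I_B².
A: Δ = 2!·4!·12!/19! = 1/5290740; Racah Σ t=0..0: t=0:+1/29030400 = 1/29030400; ⇒ 3j(3 7 8; 3 0 -3)² = 165/8398, sgn -1
B: Δ = 2!·4!·12!/19! = 1/5290740; Racah Σ t=2..2: t=2:+1/104509440 = 1/104509440; ⇒ 3j(3 7 8; -3 -2 5)² = 275/13566, sgn -1
I_A²/I_B² = (165/8398)/(275/13566) = 63/65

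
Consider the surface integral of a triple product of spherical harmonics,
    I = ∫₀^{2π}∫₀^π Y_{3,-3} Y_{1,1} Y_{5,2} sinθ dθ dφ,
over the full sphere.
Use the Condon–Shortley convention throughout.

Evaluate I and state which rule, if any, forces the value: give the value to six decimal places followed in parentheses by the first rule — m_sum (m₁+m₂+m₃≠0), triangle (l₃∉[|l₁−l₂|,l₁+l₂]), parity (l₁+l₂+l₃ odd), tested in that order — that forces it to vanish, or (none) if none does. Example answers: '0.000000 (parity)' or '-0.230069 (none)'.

|3−1|≤5≤3+1 violated ⇒ I = 0

0.000000 (triangle)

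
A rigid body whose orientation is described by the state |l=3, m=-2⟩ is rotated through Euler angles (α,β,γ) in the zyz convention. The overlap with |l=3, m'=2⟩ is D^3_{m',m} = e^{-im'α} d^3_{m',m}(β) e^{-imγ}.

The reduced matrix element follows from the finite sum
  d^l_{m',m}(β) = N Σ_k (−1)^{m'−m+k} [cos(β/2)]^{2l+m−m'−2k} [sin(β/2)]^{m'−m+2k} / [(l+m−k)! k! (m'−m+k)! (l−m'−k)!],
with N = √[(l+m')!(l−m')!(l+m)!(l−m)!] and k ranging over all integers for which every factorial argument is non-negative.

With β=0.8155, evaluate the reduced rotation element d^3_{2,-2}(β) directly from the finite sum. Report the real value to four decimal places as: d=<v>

d=0.1003

d^3_{2,-2}(β=0.8155) via the finite sum:
With c≡cos(β/2)=0.918015 and s≡sin(β/2)=0.396545, N=[120·1·1·120]^{1/2}=120.000000
k∈{0,1} keeps every argument non-negative
  k=0: (−1)^4·120.0000/(24)·0.9180^2·0.3965^4 = +0.104193
  k=1: (−1)^5·120.0000/(120)·0.9180^0·0.3965^6 = -0.003888
d^3_{2,-2}(0.8155) = +0.104193 -0.003888 = +0.100305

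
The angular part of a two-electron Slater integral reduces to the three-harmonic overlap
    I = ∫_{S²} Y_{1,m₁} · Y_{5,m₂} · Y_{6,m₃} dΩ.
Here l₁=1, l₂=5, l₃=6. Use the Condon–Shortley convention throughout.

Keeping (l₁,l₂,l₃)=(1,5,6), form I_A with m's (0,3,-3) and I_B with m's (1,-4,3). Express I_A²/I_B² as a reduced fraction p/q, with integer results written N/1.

l's match ⇒ only the (l;m) 3-j factors differ between A and B.
A: triangle coeff Δ(1,5,6) = 1/858; Σ_t [0,0]: t=0:+1/80640 = 1/80640; (3j)²=9/286 [(1 5 6; 0 3 -3)], sign=-1
B: triangle coeff Δ(1,5,6) = 1/858; Σ_t [0,0]: t=0:+1/725760 = 1/725760; (3j)²=1/286 [(1 5 6; 1 -4 3)], sign=-1
I_A²/I_B² = (9/286)/(1/286) = 9/1

9/1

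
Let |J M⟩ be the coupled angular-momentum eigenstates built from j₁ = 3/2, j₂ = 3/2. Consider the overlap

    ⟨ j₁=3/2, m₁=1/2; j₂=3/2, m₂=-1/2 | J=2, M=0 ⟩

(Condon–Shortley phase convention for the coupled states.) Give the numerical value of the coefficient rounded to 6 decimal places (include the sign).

+√(1/4) ≈ +0.500000

√[5·1!2!2!/6! · 2!1!1!2!2!2!] = √(4/9)
  +(−1)^0/∏(0,1,1,1,1,1)! = 1  (running 1)
  +(−1)^1/∏(1,0,0,0,2,2)! = -1/4  (running 3/4)
⟨..|..⟩ = √(4/9)·(3/4) = +0.500000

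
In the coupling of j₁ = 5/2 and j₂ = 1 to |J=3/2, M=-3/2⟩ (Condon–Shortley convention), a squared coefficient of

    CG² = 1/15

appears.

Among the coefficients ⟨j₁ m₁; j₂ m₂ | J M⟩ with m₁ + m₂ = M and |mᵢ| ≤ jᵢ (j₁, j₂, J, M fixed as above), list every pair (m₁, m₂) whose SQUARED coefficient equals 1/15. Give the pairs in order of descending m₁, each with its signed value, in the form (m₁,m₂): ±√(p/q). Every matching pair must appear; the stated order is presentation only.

(-1/2,-1): +√(1/15)

Admissible pairs with m₁+m₂ = M = -3/2: (-5/2,1), (-3/2,0), (-1/2,-1)
  (m₁,m₂)=(-1/2,-1): CG² = 1/15, CG = +√(1/15)   ← matches the target
  (m₁,m₂)=(-3/2,0): CG² = 4/15, CG = −√(4/15)
  (m₁,m₂)=(-5/2,1): CG² = 2/3, CG = +√(2/3)
Pairs with CG² = 1/15: (-1/2,-1): +√(1/15)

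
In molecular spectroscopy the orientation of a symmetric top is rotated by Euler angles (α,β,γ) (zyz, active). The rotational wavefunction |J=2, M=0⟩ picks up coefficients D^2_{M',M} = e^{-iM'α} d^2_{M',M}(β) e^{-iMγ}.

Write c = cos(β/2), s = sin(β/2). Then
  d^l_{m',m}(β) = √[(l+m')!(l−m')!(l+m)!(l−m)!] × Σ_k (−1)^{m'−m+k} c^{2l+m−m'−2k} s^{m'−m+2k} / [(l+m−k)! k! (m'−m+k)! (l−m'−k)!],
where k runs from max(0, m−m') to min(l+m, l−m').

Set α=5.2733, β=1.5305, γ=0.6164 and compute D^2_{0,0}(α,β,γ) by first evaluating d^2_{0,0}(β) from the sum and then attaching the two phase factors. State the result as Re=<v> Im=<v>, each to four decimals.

Re=-0.4976 Im=0.0000

Split into d^2_{0,0}(β=1.5305) × two z-phases.
Half-angle: c=0.721209, s=0.692717. N=√(2·2·2·2)=4.000000
The bounds max(0,m−m')=0 and min(l+m,l−m')=2 give 3 terms
  k=0: (−1)^0·4.0000/(4)·0.7212^4·0.6927^0 = +0.270548
  k=1: (−1)^1·4.0000/(1)·0.7212^2·0.6927^2 = -0.998377
  k=2: (−1)^2·4.0000/(4)·0.7212^0·0.6927^4 = +0.230263
d^2_{0,0}(1.5305) = +0.270548 -0.998377 +0.230263 = -0.497566
Phases: e^{-i·(0)·5.2733}=+1.000000+0.000000i, e^{-i·(0)·0.6164}=+1.000000+0.000000i ⇒ D=-0.497566+0.000000i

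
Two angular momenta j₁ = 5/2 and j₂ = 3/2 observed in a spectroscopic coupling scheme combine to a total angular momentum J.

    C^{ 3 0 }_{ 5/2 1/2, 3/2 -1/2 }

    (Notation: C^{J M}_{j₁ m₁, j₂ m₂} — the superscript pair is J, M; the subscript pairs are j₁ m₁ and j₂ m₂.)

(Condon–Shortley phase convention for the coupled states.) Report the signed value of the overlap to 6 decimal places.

+0.447214

√[7·1!4!2!/8! · 3!2!1!2!3!3!] = √(36/5)
  +(−1)^0/∏(0,1,2,1,2,1)! = 1/4  (running 1/4)
  +(−1)^1/∏(1,0,1,0,3,2)! = -1/12  (running 1/6)
⟨..|..⟩ = √(36/5)·(1/6) = +0.447214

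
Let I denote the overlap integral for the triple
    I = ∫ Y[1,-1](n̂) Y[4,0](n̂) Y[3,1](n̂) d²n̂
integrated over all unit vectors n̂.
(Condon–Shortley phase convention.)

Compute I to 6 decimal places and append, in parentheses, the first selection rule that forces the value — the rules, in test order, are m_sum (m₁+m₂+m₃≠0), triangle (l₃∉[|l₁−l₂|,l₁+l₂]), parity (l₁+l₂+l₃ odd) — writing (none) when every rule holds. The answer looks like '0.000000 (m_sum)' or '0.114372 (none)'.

0.150786 (none)

Rules hold: Σm=0, L=8 even, 3≤3≤5.
N = 3·9·7 = 189
Δ = 2!·0!·6!/9! = 1/252
Racah Σ t=1..1: t=1:−1/36 = -1/36
⇒ 3j(1 4 3; 0 0 0)² = 4/63, sgn +1
Racah Σ t=2..2: t=2:+1/96 = 1/96
⇒ 3j(1 4 3; -1 0 1)² = 1/42, sgn +1
4πI² = N·(3j₀)²·(3jₘ)² = 2/7
I = +1·√(0.285714/4π) = 0.15078601
No selection rule forces the value: the integral is nonzero (none).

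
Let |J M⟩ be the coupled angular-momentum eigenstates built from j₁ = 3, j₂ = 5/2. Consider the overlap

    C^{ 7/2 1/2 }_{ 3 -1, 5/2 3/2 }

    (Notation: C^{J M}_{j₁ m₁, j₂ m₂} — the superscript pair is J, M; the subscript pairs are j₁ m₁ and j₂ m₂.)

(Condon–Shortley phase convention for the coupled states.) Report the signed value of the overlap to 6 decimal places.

+√(8/63) ≈ +0.356348

j₁+j₂−J=2  J+j₁−j₂=4  J−j₁+j₂=3  j₁+j₂+J+1=10
(j₁±m₁, j₂±m₂, J±M) = (2,4,4,1,4,3)
P² = 18432/175
sum k=1..2:
  [1] −1/36 = -1/36
  [2] +1/16 = 1/16
S = 5/144
C² = P²·S² = 8/63 ; C = +0.356348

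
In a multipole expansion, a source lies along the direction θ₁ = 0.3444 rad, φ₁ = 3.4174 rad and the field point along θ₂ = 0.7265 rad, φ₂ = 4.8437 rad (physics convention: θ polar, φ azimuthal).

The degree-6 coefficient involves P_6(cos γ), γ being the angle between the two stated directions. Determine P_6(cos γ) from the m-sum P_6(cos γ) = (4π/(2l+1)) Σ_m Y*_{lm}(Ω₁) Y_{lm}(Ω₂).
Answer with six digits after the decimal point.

Summing Y*_{l m}(θ₁,φ₁)·Y_{l m}(θ₂,φ₂) over m ∈ [−6, 6]; prefactor 4π/(2·6+1) = 0.966644:
  m=-6: Y*=(-0.000060, 0.000713)  Y=(-0.029272, 0.029417)  product (-0.000019, -0.000023)
  m=-5: Y*=(-0.001317, -0.006784)  Y=(0.098746, 0.128141)  product (0.000739, -0.000839)
  m=-4: Y*=(0.018276, 0.036197)  Y=(0.309291, -0.179248)  product (0.012141, 0.007920)
  m=-3: Y*=(-0.107742, -0.117200)  Y=(-0.172348, -0.414638)  product (-0.030027, 0.064873)
  m=-2: Y*=(0.346472, 0.213195)  Y=(-0.172836, 0.046464)  product (-0.069789, -0.020749)
  m=-1: Y*=(-0.544863, -0.154207)  Y=(-0.039098, -0.296039)  product (-0.024348, 0.167330)
  m=+0: Y*=(0.090184, -0.000000)  Y=(-0.278361, 0.000000)  product (-0.025104, 0.000000)
  m=+1: Y*=(0.544863, -0.154207)  Y=(0.039098, -0.296039)  product (-0.024348, -0.167330)
  m=+2: Y*=(0.346472, -0.213195)  Y=(-0.172836, -0.046464)  product (-0.069789, 0.020749)
  m=+3: Y*=(0.107742, -0.117200)  Y=(0.172348, -0.414638)  product (-0.030027, -0.064873)
  m=+4: Y*=(0.018276, -0.036197)  Y=(0.309291, 0.179248)  product (0.012141, -0.007920)
  m=+5: Y*=(0.001317, -0.006784)  Y=(-0.098746, 0.128141)  product (0.000739, 0.000839)
  m=+6: Y*=(-0.000060, -0.000713)  Y=(-0.029272, -0.029417)  product (-0.000019, 0.000023)
Σ over m = (-0.247708, 0.000000); ×(4π/13) → (-0.239446, 0.000000). Real part: -0.239446

-0.239446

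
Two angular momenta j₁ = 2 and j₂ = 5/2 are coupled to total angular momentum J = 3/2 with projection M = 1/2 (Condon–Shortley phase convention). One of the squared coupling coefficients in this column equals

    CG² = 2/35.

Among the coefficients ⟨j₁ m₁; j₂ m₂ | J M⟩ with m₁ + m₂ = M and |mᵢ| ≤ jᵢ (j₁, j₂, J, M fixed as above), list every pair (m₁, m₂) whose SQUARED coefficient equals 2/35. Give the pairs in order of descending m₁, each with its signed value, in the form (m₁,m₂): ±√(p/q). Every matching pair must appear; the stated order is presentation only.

Admissible pairs with m₁+m₂ = M = 1/2: (-2,5/2), (-1,3/2), (0,1/2), (1,-1/2), (2,-3/2)
  (m₁,m₂)=(2,-3/2): CG² = 32/105, CG = +√(32/105)
  (m₁,m₂)=(1,-1/2): CG² = 5/21, CG = −√(5/21)
  (m₁,m₂)=(0,1/2): CG² = 2/35, CG = +√(2/35)   ← matches the target
  (m₁,m₂)=(-1,3/2): CG² = 2/105, CG = +√(2/105)
  (m₁,m₂)=(-2,5/2): CG² = 8/21, CG = −√(8/21)
Pairs with CG² = 2/35: (0,1/2): +√(2/35)

(0,1/2): +√(2/35)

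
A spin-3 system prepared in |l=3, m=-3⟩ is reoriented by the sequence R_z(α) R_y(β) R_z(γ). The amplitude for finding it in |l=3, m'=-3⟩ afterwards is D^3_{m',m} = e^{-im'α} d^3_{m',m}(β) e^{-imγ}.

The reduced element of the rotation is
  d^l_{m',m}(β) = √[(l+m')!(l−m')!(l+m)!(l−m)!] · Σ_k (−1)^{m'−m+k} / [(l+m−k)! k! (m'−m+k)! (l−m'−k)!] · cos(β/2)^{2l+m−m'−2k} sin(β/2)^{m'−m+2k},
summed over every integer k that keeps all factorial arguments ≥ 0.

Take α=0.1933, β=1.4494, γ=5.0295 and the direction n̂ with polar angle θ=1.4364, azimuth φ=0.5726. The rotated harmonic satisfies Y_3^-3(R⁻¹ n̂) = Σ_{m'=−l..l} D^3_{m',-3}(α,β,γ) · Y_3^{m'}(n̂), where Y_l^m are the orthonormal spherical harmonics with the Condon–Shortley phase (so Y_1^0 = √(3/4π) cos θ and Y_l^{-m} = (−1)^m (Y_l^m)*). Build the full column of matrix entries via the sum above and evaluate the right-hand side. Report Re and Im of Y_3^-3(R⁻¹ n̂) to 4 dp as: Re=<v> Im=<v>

Re=-0.0148 Im=-0.0145

Need the full column D^3_{m',-3} for m'=−3..3 at α=0.1933, β=1.4494, γ=5.0295.
cos(β/2)=0.748698, sin(β/2)=0.662911
d^3_{-3,-3}: single k=0 term ⇒ +0.176133;  D = -0.175995+0.006967i
d^3_{-2,-3}: single k=0 term ⇒ -0.382002;  D = +0.371691-0.088152i
d^3_{-1,-3}: single k=0 term ⇒ +0.534790;  D = -0.486958+0.221072i
d^3_{0,-3}: single k=0 term ⇒ -0.546765;  D = +0.445171-0.317451i
d^3_{1,-3}: single k=0 term ⇒ +0.419257;  D = -0.288237+0.304460i
d^3_{2,-3}: single k=0 term ⇒ -0.234778;  D = +0.125651-0.198325i
d^3_{3,-3}: single k=0 term ⇒ +0.084865;  D = -0.030802+0.079078i
Y_3^{m'}(θ=1.4364,φ=0.5726) and Σ D·Y over m':
  (-0.1760+0.0070i)·(-0.0595-0.4017i)  (+0.3717-0.0882i)·(+0.0555-0.1225i)  (-0.4870+0.2211i)·(-0.2450+0.1579i)  (+0.4452-0.3175i)·(-0.1455+0.0000i)  (-0.2882+0.3045i)·(+0.2450+0.1579i)  (+0.1257-0.1983i)·(+0.0555+0.1225i)  (-0.0308+0.0791i)·(+0.0595-0.4017i)
Y_3^-3(R⁻¹ n̂) = -0.014794-0.014505i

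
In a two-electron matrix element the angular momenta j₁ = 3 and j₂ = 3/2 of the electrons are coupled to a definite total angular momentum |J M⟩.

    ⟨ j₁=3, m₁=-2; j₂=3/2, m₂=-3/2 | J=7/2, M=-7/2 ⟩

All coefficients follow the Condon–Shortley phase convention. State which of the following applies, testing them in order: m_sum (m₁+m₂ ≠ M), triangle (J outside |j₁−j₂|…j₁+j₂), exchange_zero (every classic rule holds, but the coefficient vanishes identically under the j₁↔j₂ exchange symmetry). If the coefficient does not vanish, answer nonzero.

nonzero

m-sum: m₁+m₂ = -2+(-3/2) = -7/2, M = -7/2  ✓
triangle: |j₁−j₂| = 3/2 ≤ J = 7/2 ≤ j₁+j₂ = 9/2  ✓
exchange: j₁≠j₂ or m₁≠m₂ — the exchange symmetry imposes no constraint here
value check: CG = +√(1/3) = +0.577350 ≠ 0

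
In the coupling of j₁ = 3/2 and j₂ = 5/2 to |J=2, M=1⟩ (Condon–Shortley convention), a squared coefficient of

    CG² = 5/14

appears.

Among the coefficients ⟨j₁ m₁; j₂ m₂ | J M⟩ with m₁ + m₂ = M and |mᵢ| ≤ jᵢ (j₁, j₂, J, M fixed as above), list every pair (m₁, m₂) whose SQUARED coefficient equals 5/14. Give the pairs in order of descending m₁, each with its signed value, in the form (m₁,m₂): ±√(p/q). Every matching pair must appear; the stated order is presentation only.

(-3/2,5/2): +√(5/14)

Admissible pairs with m₁+m₂ = M = 1: (-3/2,5/2), (-1/2,3/2), (1/2,1/2), (3/2,-1/2)
  (m₁,m₂)=(3/2,-1/2): CG² = 9/28, CG = +√(9/28)
  (m₁,m₂)=(1/2,1/2): CG² = 25/84, CG = −√(25/84)
  (m₁,m₂)=(-1/2,3/2): CG² = 1/42, CG = +√(1/42)
  (m₁,m₂)=(-3/2,5/2): CG² = 5/14, CG = +√(5/14)   ← matches the target
Pairs with CG² = 5/14: (-3/2,5/2): +√(5/14)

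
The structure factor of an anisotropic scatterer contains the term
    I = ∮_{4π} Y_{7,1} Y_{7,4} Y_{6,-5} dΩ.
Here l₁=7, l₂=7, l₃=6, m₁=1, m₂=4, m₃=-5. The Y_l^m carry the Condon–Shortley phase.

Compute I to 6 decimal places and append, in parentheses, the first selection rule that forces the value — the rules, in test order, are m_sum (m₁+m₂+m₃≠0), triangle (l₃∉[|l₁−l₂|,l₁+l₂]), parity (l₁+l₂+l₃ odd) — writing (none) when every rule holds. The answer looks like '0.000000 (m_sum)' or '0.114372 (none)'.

0.111002 (none)

Checks pass: Σm=0; 20 even; l₃=6∈[0,14].
(2·7+1)(2·7+1)(2·6+1) = 2925
Δ: 8! 6! 6! / 21! → 1/2444321880
sum: t=1:−1/2612736000 t=2:+1/20736000 t=3:−1/1658880 t=4:+1/746496 t=5:−1/1658880 t=6:+1/20736000 t=7:−1/2612736000 = 1/4354560
3j²(7 7 6; 0 0 0) = Δ·Π!·Σ² = 1000/138567  (sign +1)
sum: t=5:−1/62208000 t=6:+1/124416000 = -1/124416000
3j²(7 7 6; 1 4 -5) = Δ·Π!·Σ² = 154/20995  (sign +1)
combine: 4πI² = 2925·1000/138567·154/20995 = 210000/1356277
take √, sign +1: I = 0.11100193
No selection rule forces the value: the integral is nonzero (none).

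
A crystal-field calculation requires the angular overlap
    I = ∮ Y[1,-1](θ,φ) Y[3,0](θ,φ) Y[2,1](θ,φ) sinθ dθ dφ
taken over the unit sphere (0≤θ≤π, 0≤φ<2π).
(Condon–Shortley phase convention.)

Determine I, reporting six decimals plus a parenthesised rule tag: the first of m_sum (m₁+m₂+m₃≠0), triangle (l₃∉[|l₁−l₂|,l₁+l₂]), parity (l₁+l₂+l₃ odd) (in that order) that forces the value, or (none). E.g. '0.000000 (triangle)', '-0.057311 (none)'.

0.143048 (none)

Rules hold: Σm=0, L=6 even, 2≤2≤4.
N = 3·7·5 = 105
Δ = 2!·0!·4!/7! = 1/105
Racah Σ t=1..1: t=1:−1/4 = -1/4
⇒ 3j(1 3 2; 0 0 0)² = 3/35, sgn -1
Racah Σ t=2..2: t=2:+1/12 = 1/12
⇒ 3j(1 3 2; -1 0 1)² = 1/35, sgn -1
4πI² = N·(3j₀)²·(3jₘ)² = 9/35
I = +1·√(0.257143/4π) = 0.14304817
No selection rule forces the value: the integral is nonzero (none).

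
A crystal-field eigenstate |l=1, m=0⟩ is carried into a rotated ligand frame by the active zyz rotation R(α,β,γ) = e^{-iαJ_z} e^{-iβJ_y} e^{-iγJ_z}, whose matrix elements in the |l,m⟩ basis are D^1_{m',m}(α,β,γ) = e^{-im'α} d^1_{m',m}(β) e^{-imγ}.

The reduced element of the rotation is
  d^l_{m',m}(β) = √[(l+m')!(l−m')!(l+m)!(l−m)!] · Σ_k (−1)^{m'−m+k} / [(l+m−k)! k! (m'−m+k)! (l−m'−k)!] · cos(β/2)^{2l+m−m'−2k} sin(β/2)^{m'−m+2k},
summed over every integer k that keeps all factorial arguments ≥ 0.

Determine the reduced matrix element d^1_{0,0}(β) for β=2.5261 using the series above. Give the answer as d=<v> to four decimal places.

d^1_{0,0}(β=2.5261) via the finite sum:
c=cos(2.526100/2)=0.302912, s=sin(2.526100/2)=0.953019; N=√[1·1·1·1]=1.000000
Admissible k: 0..1 (factorial args all ≥0)
  k=0: (−1)^0·1.0000/(1)·0.3029^2·0.9530^0 = +0.091755
  k=1: (−1)^1·1.0000/(1)·0.3029^0·0.9530^2 = -0.908245
d^1_{0,0}(2.5261) = +0.091755 -0.908245 = -0.816489

d=-0.8165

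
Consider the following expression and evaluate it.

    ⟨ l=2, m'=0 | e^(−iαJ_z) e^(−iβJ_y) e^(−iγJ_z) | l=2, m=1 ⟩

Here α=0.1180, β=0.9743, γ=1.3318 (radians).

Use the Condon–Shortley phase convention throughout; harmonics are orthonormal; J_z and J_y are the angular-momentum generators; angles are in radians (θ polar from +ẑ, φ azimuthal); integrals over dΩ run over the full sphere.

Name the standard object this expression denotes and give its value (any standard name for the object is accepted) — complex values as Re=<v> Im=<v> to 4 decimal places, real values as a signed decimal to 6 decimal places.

Wigner D-matrix element, Re=0.1347 Im=-0.5530

This is a Wigner D-matrix element — the rotation-matrix element ⟨l m'| R(α,β,γ) |l m⟩ in the angular-momentum basis.
Split into d^2_{0,1}(β=0.9743) × two z-phases.
c=cos(0.974300/2)=0.883671, s=sin(0.974300/2)=0.468109; N=√[2·2·6·1]=4.898979
k∈{1,2} keeps every argument non-negative
  k=1: (−1)^0·4.8990/(2)·0.8837^3·0.4681^1 = +0.791214
  k=2: (−1)^1·4.8990/(2)·0.8837^1·0.4681^3 = -0.222028
d^2_{0,1}(0.9743) = +0.791214 -0.222028 = +0.569186
Phases: e^{-i·(0)·0.1180}=+1.000000+0.000000i, e^{-i·(1)·1.3318}=+0.236728-0.971576i ⇒ D=+0.134742-0.553008i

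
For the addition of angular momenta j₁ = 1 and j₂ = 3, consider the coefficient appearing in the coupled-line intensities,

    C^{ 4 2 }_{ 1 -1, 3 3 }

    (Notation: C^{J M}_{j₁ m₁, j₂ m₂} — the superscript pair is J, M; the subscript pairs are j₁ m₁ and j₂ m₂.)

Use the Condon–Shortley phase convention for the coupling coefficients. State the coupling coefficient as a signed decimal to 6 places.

+√(1/28) ≈ +0.188982

√[9·0!2!6!/9! · 0!2!6!0!6!2!] = √(518400/7)
  +(−1)^0/∏(0,0,2,6,0,0)! = 1/1440  (running 1/1440)
⟨..|..⟩ = √(518400/7)·(1/1440) = +0.188982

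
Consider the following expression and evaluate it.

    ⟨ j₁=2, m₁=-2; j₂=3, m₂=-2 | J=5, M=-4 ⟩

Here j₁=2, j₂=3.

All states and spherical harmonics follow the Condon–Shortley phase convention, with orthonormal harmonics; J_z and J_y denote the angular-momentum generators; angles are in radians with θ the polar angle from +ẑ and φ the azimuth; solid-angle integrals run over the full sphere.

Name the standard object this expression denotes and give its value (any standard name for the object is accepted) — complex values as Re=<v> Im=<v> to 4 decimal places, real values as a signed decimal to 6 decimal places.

Clebsch–Gordan coefficient, +√(3/5) ≈ +0.774597

This is a Clebsch–Gordan (vector-coupling) coefficient.
j₁+j₂−J=0  J+j₁−j₂=4  J−j₁+j₂=6  j₁+j₂+J+1=11
(j₁±m₁, j₂±m₂, J±M) = (0,4,1,5,1,9)
P² = 4976640
sum k=0..0:
  [0] +1/2880 = 1/2880
S = 1/2880
C² = P²·S² = 3/5 ; C = +0.774597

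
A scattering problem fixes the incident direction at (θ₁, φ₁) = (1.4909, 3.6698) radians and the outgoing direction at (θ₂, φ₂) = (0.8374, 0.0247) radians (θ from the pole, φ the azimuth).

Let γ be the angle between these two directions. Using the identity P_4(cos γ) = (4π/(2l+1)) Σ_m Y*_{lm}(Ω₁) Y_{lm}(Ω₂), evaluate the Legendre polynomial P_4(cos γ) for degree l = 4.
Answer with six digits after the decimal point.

Expand P_4 via completeness: Σ_{m} conj(Y_{4,m}) at Ω₁ times Y_{4,m} at Ω₂ —
  m=-4: Y*=-0.225394+0.374287i  Y=+0.134139-0.013296i  product -0.025258+0.053203i
  m=-3: Y*=+0.001368-0.098935i  Y=+0.342595-0.025433i  product -0.002048-0.033929i
  m=-2: Y*=-0.156244-0.276477i  Y=+0.393999-0.019479i  product -0.066946-0.105888i
  m=-1: Y*=+0.096074+0.056060i  Y=+0.032138-0.000794i  product +0.003132+0.001725i
  m=+0: Y*=+0.297292-0.000000i  Y=-0.361282+0.000000i  product -0.107406+0.000000i
  m=+1: Y*=-0.096074+0.056060i  Y=-0.032138-0.000794i  product +0.003132-0.001725i
  m=+2: Y*=-0.156244+0.276477i  Y=+0.393999+0.019479i  product -0.066946+0.105888i
  m=+3: Y*=-0.001368-0.098935i  Y=-0.342595-0.025433i  product -0.002048+0.033929i
  m=+4: Y*=-0.225394-0.374287i  Y=+0.134139+0.013296i  product -0.025258-0.053203i
Accumulated sum -0.289644+0.000000i; after 4π/(2l+1) scaling, -0.404419+0.000000i ⇒ P_4 = -0.404419

-0.404419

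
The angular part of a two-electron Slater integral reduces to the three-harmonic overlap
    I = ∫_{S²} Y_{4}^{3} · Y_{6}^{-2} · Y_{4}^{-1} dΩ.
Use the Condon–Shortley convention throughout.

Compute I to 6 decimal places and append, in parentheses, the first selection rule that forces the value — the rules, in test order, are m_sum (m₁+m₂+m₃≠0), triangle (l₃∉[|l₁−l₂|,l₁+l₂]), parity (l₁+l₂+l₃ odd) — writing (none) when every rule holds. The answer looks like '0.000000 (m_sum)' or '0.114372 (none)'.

Checks pass: Σm=0; 14 even; l₃=4∈[2,10].
(2·4+1)(2·6+1)(2·4+1) = 1053
Δ: 6! 2! 6! / 15! → 1/1261260
sum: t=2:+1/4608 t=3:−1/1296 t=4:+1/4608 = -7/20736
3j²(4 6 4; 0 0 0) = Δ·Π!·Σ² = 20/1287  (sign -1)
sum: t=0:+1/34560 t=1:−1/8640 = -1/11520
3j²(4 6 4; 3 -2 -1) = Δ·Π!·Σ² = 3/143  (sign +1)
combine: 4πI² = 1053·20/1287·3/143 = 540/1573
take √, sign -1: I = -0.16528277
No selection rule forces the value: the integral is nonzero (none).

-0.165283 (none)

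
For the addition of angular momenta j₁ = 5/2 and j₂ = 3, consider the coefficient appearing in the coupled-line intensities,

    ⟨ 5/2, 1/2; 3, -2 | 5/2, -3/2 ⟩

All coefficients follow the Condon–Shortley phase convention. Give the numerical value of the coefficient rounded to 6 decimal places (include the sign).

−√(1/14) = -0.267261

√[6·3!2!3!/9! · 3!2!1!5!1!4!] = √(288/7)
  +(−1)^0/∏(0,3,2,1,0,2)! = 1/24  (running 1/24)
  +(−1)^1/∏(1,2,1,0,1,3)! = -1/12  (running -1/24)
⟨..|..⟩ = √(288/7)·(-1/24) = -0.267261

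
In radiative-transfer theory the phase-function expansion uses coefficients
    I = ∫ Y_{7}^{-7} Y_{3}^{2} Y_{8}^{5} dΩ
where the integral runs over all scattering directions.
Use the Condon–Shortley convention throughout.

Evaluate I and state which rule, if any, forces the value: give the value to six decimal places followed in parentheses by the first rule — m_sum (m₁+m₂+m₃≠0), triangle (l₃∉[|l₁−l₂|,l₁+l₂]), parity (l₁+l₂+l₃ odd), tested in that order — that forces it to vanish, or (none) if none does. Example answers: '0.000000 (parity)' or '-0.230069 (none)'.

0.061743 (none)

Rules hold: Σm=0, L=18 even, 4≤8≤10.
N = 15·7·17 = 1785
Δ = 2!·12!·4!/19! = 1/5290740
Racah Σ t=0..2: t=0:+1/7257600 t=1:−1/2073600 t=2:+1/7257600 = -1/4838400
⇒ 3j(7 3 8; 0 0 0)² = 252/20995, sgn -1
Racah Σ t=2..2: t=2:+1/5748019200 = 1/5748019200
⇒ 3j(7 3 8; -7 2 5)² = 13/5814, sgn -1
4πI² = N·(3j₀)²·(3jₘ)² = 294/6137
I = +1·√(0.0479061/4π) = 0.06174342
No selection rule forces the value: the integral is nonzero (none).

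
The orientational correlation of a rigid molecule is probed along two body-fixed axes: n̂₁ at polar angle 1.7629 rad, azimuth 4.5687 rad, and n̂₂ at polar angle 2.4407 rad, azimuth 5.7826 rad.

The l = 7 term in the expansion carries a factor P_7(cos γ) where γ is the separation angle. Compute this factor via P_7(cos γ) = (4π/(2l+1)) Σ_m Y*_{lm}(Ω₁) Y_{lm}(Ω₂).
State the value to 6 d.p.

Addition theorem: P_7(cos γ) = (4π/15) Σ_m Y*_{lm}(Ω₁) Y_{lm}(Ω₂), m = −7…7:
  m=-7: Y*=0.37086 + 0.23509j  Y=-0.02169 - 0.00823j  product -0.00611 - 0.00815j
  m=-6: Y*=0.20797 - 0.24262j  Y=0.10189 - 0.01416j  product 0.01775 - 0.02766j
  m=-5: Y*=0.11580 + 0.13245j  Y=-0.21667 + 0.16087j  product -0.04640 - 0.01007j
  m=-4: Y*=0.27581 - 0.17864j  Y=0.18639 - 0.40476j  product -0.02090 - 0.14493j
  m=-3: Y*=0.03429 + 0.07455j  Y=0.02710 + 0.39186j  product -0.02828 + 0.01546j
  m=-2: Y*=0.30860 - 0.09121j  Y=0.01242 + 0.01939j  product 0.00560 + 0.00485j
  m=-1: Y*=0.00643 + 0.04443j  Y=-0.34463 - 0.18853j  product 0.00616 - 0.01652j
  m=+0: Y*=0.31834 + 0.00000j  Y=0.10181 + 0.00000j  product 0.03241 + 0.00000j
  m=+1: Y*=-0.00643 + 0.04443j  Y=0.34463 - 0.18853j  product 0.00616 + 0.01652j
  m=+2: Y*=0.30860 + 0.09121j  Y=0.01242 - 0.01939j  product 0.00560 - 0.00485j
  m=+3: Y*=-0.03429 + 0.07455j  Y=-0.02710 + 0.39186j  product -0.02828 - 0.01546j
  m=+4: Y*=0.27581 + 0.17864j  Y=0.18639 + 0.40476j  product -0.02090 + 0.14493j
  m=+5: Y*=-0.11580 + 0.13245j  Y=0.21667 + 0.16087j  product -0.04640 + 0.01007j
  m=+6: Y*=0.20797 + 0.24262j  Y=0.10189 + 0.01416j  product 0.01775 + 0.02766j
  m=+7: Y*=-0.37086 + 0.23509j  Y=0.02169 - 0.00823j  product -0.00611 + 0.00815j
Total Σ_m = -0.11194 + 0.00000j. Multiply by 0.837758: -0.09378 + 0.00000j. P_7(cos γ) = -0.093781

-0.093781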